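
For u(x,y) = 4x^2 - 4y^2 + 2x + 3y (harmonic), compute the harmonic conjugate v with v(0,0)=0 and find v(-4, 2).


Step 1: v_x = -u_y = 8y - 3
Step 2: v_y = u_x = 8x + 2
Step 3: v = 8xy - 3x + 2y + C
Step 4: v(0,0) = 0 => C = 0
Step 5: v(-4, 2) = -48

-48


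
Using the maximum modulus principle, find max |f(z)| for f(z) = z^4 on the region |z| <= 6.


Step 1: On |z| = 6, |f(z)| = |z|^4 = 6^4
Step 2: By maximum modulus principle, maximum is on boundary.
Step 3: Maximum = 1296 = 1296

1296


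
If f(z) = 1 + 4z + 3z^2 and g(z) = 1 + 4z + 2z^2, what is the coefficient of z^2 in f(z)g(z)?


Step 1: z^2 term in f*g comes from: (1)*(2z^2) + (4z)*(4z) + (3z^2)*(1)
Step 2: = 2 + 16 + 3
Step 3: = 21

21


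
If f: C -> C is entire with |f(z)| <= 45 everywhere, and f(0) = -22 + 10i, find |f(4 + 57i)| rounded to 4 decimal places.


Step 1: By Liouville's theorem, a bounded entire function is constant.
Step 2: f(z) = f(0) = -22 + 10i for all z.
Step 3: |f(w)| = |-22 + 10i| = sqrt(484 + 100)
Step 4: = 24.1661

24.1661


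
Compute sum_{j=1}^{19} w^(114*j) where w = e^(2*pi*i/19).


Step 1: The sum sum_{j=1}^{n} w^(k*j) equals n if n | k, else 0.
Step 2: Here n = 19, k = 114
Step 3: Does n divide k? 19 | 114 -> True
Step 4: Sum = 19

19


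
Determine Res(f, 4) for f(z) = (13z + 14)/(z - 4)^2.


Step 1: Pole of order 2 at z = 4
Step 2: Res = lim d/dz [(z - 4)^2 * f(z)] as z -> 4
Step 3: (z - 4)^2 * f(z) = 13z + 14
Step 4: d/dz[13z + 14] = 13

13


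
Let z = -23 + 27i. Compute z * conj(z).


Step 1: conj(z) = -23 - 27i
Step 2: z * conj(z) = (-23)^2 + 27^2
Step 3: = 529 + 729 = 1258

1258


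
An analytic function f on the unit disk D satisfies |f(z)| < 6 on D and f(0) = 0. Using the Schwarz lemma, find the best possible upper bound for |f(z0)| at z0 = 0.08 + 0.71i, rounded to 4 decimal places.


Step 1: g = f/6 maps D -> D with g(0) = 0, so by the Schwarz lemma |g(z)| <= |z|, i.e. |f(z)| <= 6|z|; this is sharp (f(z) = 6z).
Step 2: |z0|^2 = 0.08^2 + 0.71^2 = 0.5105
Step 3: |z0| = sqrt(0.5105) = 0.714493
Step 4: Best bound = 6 * |z0| = 6 * 0.714493 = 4.287

4.287


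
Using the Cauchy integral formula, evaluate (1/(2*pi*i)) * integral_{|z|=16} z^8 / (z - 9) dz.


Step 1: f(z) = z^8, a = 9 is inside |z| = 16
Step 2: By Cauchy integral formula: (1/(2pi*i)) * integral = f(a)
Step 3: f(9) = 9^8 = 43046721

43046721


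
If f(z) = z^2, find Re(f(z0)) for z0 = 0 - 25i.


Step 1: z0 = 0 - 25i
Step 2: z0^2 = 0^2 - (-25)^2 + 0i
Step 3: real part = 0 - 625 = -625

-625


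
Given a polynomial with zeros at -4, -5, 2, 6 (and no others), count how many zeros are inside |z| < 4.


Step 1: Check each root:
  z = -4: |-4| = 4 >= 4
  z = -5: |-5| = 5 >= 4
  z = 2: |2| = 2 < 4
  z = 6: |6| = 6 >= 4
Step 2: Count = 1

1


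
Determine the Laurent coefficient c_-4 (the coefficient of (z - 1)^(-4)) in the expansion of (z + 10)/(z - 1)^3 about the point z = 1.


Step 1: Write the numerator in powers of (z - 1): z + 10 = (z - 1) + (1*1 + 10) = (z - 1) + 11
Step 2: Divide by (z - 1)^3: f(z) = 11(z - 1)^(-3) + (z - 1)^(-2)
Step 3: This finite sum is the Laurent series of f about z = 1.
Step 4: Only the powers -3 and -2 appear, so the coefficient of (z - 1)^(-4) = 0

0


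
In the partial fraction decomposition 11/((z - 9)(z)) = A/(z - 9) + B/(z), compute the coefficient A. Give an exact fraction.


Step 1: Multiply both sides by (z - 9) and set z = 9
Step 2: A = 11 / (9 - 0)
Step 3: A = 11 / 9
Step 4: A = 11/9

11/9


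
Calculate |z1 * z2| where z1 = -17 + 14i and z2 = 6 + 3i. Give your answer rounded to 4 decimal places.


Step 1: |z1| = sqrt((-17)^2 + 14^2) = sqrt(485)
Step 2: |z2| = sqrt(6^2 + 3^2) = sqrt(45)
Step 3: |z1*z2| = |z1|*|z2| = sqrt(485) * sqrt(45) = sqrt(485 * 45) = sqrt(21825)
Step 4: = 147.7329

147.7329


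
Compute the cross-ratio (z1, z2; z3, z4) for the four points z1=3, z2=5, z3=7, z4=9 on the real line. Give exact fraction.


Step 1: (z1-z3)(z2-z4) = (-4) * (-4) = 16
Step 2: (z1-z4)(z2-z3) = (-6) * (-2) = 12
Step 3: Cross-ratio = 16/12 = 4/3

4/3


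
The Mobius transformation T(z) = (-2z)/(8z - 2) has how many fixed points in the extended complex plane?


Step 1: Fixed points satisfy T(z) = z
Step 2: 8z^2 = 0
Step 3: Discriminant = 0^2 - 4*8*0 = 0
Step 4: Number of fixed points = 1

1


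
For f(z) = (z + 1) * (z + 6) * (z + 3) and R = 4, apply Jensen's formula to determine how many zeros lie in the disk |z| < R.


Jensen's formula: (1/2pi)*integral log|f(Re^it)|dt = log|f(0)| + sum_{|a_k|<R} log(R/|a_k|)
Step 1: f(0) = 1 * 6 * 3 = 18
Step 2: log|f(0)| = log|-1| + log|-6| + log|-3| = 2.8904
Step 3: Zeros inside |z| < 4: -1, -3
Step 4: Jensen sum = log(4/1) + log(4/3) = 1.674
Step 5: n(R) = number of terms in the Jensen sum = count of zeros inside |z| < 4 = 2

2


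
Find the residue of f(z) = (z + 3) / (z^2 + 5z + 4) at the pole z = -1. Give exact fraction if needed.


Step 1: Q(z) = z^2 + 5z + 4 = (z + 1)(z + 4)
Step 2: Q'(z) = 2z + 5
Step 3: Q'(-1) = 3, P(-1) = 2
Step 4: Res = P(-1)/Q'(-1) = 2/3 = 2/3

2/3


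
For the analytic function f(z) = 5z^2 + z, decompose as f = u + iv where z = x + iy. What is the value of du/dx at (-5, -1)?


Step 1: f(z) = 5(x+iy)^2 + (x+iy) + 0
Step 2: u = 5(x^2 - y^2) + x + 0
Step 3: u_x = 10x + 1
Step 4: At (-5, -1): u_x = -50 + 1 = -49

-49


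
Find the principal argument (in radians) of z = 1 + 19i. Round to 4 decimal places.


Step 1: z = 1 + 19i
Step 2: arg(z) = atan2(19, 1)
Step 3: arg(z) = 1.5182

1.5182


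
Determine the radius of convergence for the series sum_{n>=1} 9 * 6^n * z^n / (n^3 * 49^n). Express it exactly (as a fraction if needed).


Step 1: General term a_n = 9 * 6^n / (n^3 * 49^n)
Step 2: By the root test, |a_n|^(1/n) = 9^(1/n) * 6 / (n^(3/n) * 49) -> 6/49 as n -> infinity (since 9^(1/n) -> 1 and n^(3/n) -> 1)
Step 3: R = 1/lim|a_n|^(1/n) = 49/6

49/6


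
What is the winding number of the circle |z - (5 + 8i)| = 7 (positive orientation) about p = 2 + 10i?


Step 1: Center c = (5, 8), radius = 7
Step 2: |p - c|^2 = (-3)^2 + 2^2 = 13
Step 3: r^2 = 49
Step 4: |p-c| < r so winding number = 1

1


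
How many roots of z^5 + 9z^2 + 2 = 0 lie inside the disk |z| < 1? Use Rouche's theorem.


Step 1: On |z| = 1 the three terms have sizes |z^5| = 1^5 = 1, |9z^2| = 9*1^2 = 9, |2| = 2
Step 2: The dominant term is g(z) = 9z^2; let h(z) = z^5 + 2 so f = g + h
Step 3: On |z| = 1: |g| = 9 and |h| <= 1 + 2 = 3
Step 4: Since 9 > 3, |h| < |g| on |z| = 1, so by Rouche f has the same number of zeros as g inside |z| < 1
Step 5: g(z) = 9z^2 has 2 zeros (at the origin, multiplicity 2) inside |z| < 1. Answer = 2

2


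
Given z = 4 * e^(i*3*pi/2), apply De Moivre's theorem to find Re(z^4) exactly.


Step 1: By De Moivre's theorem, z^4 = 4^4 * e^(i*4*3*pi/2) = 256 * (cos(6*pi) + i*sin(6*pi))
Step 2: |z|^4 = 4^4 = 256
Step 3: Reduce the angle mod 2*pi: 6*pi - 6*pi = 0
Step 4: cos(0) = 1
Step 5: Re(z^4) = 256 * 1 = 256

256


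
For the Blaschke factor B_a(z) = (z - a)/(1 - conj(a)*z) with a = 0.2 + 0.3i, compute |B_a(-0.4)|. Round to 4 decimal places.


Step 1: Numerator z0 - a = -0.4 - (0.2 + 0.3i) = -0.6 - 0.3i
Step 2: Denominator 1 - conj(a)*z0 = 1 - (0.2 - 0.3i)*(-0.4) = 1.08 - 0.12i
Step 3: |z0 - a|^2 = (-0.6)^2 + (-0.3)^2 = 0.45; |1 - conj(a)*z0|^2 = 1.08^2 + (-0.12)^2 = 1.1808
Step 4: |B_a(-0.4)| = sqrt(0.45 / 1.1808) = sqrt(0.381098)
Step 5: = 0.6173

0.6173


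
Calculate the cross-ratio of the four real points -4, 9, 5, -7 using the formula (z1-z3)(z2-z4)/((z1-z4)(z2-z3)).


Step 1: (z1-z3)(z2-z4) = (-9) * 16 = -144
Step 2: (z1-z4)(z2-z3) = 3 * 4 = 12
Step 3: Cross-ratio = -144/12 = -12

-12


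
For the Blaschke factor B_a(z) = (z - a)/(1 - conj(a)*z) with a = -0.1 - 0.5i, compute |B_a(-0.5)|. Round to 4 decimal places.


Step 1: Numerator z0 - a = -0.5 - (-0.1 - 0.5i) = -0.4 + 0.5i
Step 2: Denominator 1 - conj(a)*z0 = 1 - (-0.1 + 0.5i)*(-0.5) = 0.95 + 0.25i
Step 3: |z0 - a|^2 = (-0.4)^2 + 0.5^2 = 0.41; |1 - conj(a)*z0|^2 = 0.95^2 + 0.25^2 = 0.965
Step 4: |B_a(-0.5)| = sqrt(0.41 / 0.965) = sqrt(0.42487)
Step 5: = 0.6518

0.6518


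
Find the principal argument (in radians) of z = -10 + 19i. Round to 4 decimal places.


Step 1: z = -10 + 19i
Step 2: arg(z) = atan2(19, -10)
Step 3: arg(z) = 2.0553

2.0553


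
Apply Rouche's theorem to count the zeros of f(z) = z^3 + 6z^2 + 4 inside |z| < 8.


Step 1: On |z| = 8 the three terms have sizes |z^3| = 8^3 = 512, |6z^2| = 6*8^2 = 384, |4| = 4
Step 2: The dominant term is g(z) = z^3; let h(z) = 6z^2 + 4 so f = g + h
Step 3: On |z| = 8: |g| = 512 and |h| <= 384 + 4 = 388
Step 4: Since 512 > 388, |h| < |g| on |z| = 8, so by Rouche f has the same number of zeros as g inside |z| < 8
Step 5: g(z) = z^3 has 3 zeros (all at the origin) inside |z| < 8. Answer = 3

3


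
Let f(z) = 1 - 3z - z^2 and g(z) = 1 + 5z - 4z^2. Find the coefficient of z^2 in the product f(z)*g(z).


Step 1: z^2 term in f*g comes from: (1)*(-4z^2) + (-3z)*(5z) + (-z^2)*(1)
Step 2: = -4 - 15 - 1
Step 3: = -20

-20


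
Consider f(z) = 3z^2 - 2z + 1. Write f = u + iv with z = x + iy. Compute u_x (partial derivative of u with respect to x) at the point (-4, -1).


Step 1: f(z) = 3(x+iy)^2 - 2(x+iy) + 1
Step 2: u = 3(x^2 - y^2) - 2x + 1
Step 3: u_x = 6x - 2
Step 4: At (-4, -1): u_x = -24 - 2 = -26

-26


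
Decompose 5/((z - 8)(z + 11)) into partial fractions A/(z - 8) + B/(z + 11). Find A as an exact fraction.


Step 1: Multiply both sides by (z - 8) and set z = 8
Step 2: A = 5 / (8 + 11)
Step 3: A = 5 / 19
Step 4: A = 5/19

5/19


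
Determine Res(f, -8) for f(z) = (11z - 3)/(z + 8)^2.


Step 1: Pole of order 2 at z = -8
Step 2: Res = lim d/dz [(z + 8)^2 * f(z)] as z -> -8
Step 3: (z + 8)^2 * f(z) = 11z - 3
Step 4: d/dz[11z - 3] = 11

11


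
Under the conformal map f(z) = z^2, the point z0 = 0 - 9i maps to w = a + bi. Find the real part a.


Step 1: z0 = 0 - 9i
Step 2: z0^2 = 0^2 - (-9)^2 + 0i
Step 3: real part = 0 - 81 = -81

-81


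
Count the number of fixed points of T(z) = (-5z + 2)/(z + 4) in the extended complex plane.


Step 1: Fixed points satisfy T(z) = z
Step 2: z^2 + 9z - 2 = 0
Step 3: Discriminant = 9^2 - 4*1*(-2) = 89
Step 4: Number of fixed points = 2

2


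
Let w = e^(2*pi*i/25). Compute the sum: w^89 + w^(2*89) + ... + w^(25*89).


Step 1: The sum sum_{j=1}^{n} w^(k*j) equals n if n | k, else 0.
Step 2: Here n = 25, k = 89
Step 3: Does n divide k? 25 | 89 -> False
Step 4: Sum = 0

0


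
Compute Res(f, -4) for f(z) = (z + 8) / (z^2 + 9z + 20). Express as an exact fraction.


Step 1: Q(z) = z^2 + 9z + 20 = (z + 4)(z + 5)
Step 2: Q'(z) = 2z + 9
Step 3: Q'(-4) = 1, P(-4) = 4
Step 4: Res = P(-4)/Q'(-4) = 4/1 = 4

4


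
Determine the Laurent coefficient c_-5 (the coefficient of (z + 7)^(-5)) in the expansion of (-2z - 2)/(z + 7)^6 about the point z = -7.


Step 1: Write the numerator in powers of (z + 7): -2z - 2 = -2(z + 7) + (-2*(-7) - 2) = -2(z + 7) + 12
Step 2: Divide by (z + 7)^6: f(z) = 12(z + 7)^(-6) - 2(z + 7)^(-5)
Step 3: This finite sum is the Laurent series of f about z = -7.
Step 4: Coefficient of (z + 7)^(-5) = coefficient of (z + 7) in the re-centred numerator = -2

-2


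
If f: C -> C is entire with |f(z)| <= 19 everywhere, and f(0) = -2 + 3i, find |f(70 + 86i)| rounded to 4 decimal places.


Step 1: By Liouville's theorem, a bounded entire function is constant.
Step 2: f(z) = f(0) = -2 + 3i for all z.
Step 3: |f(w)| = |-2 + 3i| = sqrt(4 + 9)
Step 4: = 3.6056

3.6056


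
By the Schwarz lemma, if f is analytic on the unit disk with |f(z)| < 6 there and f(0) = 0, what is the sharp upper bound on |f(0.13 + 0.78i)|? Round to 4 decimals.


Step 1: g = f/6 maps D -> D with g(0) = 0, so by the Schwarz lemma |g(z)| <= |z|, i.e. |f(z)| <= 6|z|; this is sharp (f(z) = 6z).
Step 2: |z0|^2 = 0.13^2 + 0.78^2 = 0.6253
Step 3: |z0| = sqrt(0.6253) = 0.790759
Step 4: Best bound = 6 * |z0| = 6 * 0.790759 = 4.7446

4.7446


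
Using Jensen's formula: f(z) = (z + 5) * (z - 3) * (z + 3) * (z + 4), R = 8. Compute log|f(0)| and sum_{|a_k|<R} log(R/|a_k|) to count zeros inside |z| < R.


Jensen's formula: (1/2pi)*integral log|f(Re^it)|dt = log|f(0)| + sum_{|a_k|<R} log(R/|a_k|)
Step 1: f(0) = 5 * (-3) * 3 * 4 = -180
Step 2: log|f(0)| = log|-5| + log|3| + log|-3| + log|-4| = 5.193
Step 3: Zeros inside |z| < 8: -5, 3, -3, -4
Step 4: Jensen sum = log(8/5) + log(8/3) + log(8/3) + log(8/4) = 3.1248
Step 5: n(R) = number of terms in the Jensen sum = count of zeros inside |z| < 8 = 4

4


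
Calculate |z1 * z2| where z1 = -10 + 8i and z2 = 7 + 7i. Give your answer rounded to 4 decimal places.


Step 1: |z1| = sqrt((-10)^2 + 8^2) = sqrt(164)
Step 2: |z2| = sqrt(7^2 + 7^2) = sqrt(98)
Step 3: |z1*z2| = |z1|*|z2| = sqrt(164) * sqrt(98) = sqrt(164 * 98) = sqrt(16072)
Step 4: = 126.7754

126.7754


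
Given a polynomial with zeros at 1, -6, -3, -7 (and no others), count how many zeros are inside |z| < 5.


Step 1: Check each root:
  z = 1: |1| = 1 < 5
  z = -6: |-6| = 6 >= 5
  z = -3: |-3| = 3 < 5
  z = -7: |-7| = 7 >= 5
Step 2: Count = 2

2


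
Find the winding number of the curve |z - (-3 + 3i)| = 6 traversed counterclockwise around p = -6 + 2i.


Step 1: Center c = (-3, 3), radius = 6
Step 2: |p - c|^2 = (-3)^2 + (-1)^2 = 10
Step 3: r^2 = 36
Step 4: |p-c| < r so winding number = 1

1


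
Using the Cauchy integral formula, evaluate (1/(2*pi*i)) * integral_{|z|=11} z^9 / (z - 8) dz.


Step 1: f(z) = z^9, a = 8 is inside |z| = 11
Step 2: By Cauchy integral formula: (1/(2pi*i)) * integral = f(a)
Step 3: f(8) = 8^9 = 134217728

134217728


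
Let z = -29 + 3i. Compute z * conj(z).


Step 1: conj(z) = -29 - 3i
Step 2: z * conj(z) = (-29)^2 + 3^2
Step 3: = 841 + 9 = 850

850


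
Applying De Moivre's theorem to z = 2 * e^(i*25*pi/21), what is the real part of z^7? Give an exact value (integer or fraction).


Step 1: By De Moivre's theorem, z^7 = 2^7 * e^(i*7*25*pi/21) = 128 * (cos(25*pi/3) + i*sin(25*pi/3))
Step 2: |z|^7 = 2^7 = 128
Step 3: Reduce the angle mod 2*pi: 25*pi/3 - 8*pi = pi/3
Step 4: cos(pi/3) = 1/2
Step 5: Re(z^7) = 128 * 1/2 = 64

64


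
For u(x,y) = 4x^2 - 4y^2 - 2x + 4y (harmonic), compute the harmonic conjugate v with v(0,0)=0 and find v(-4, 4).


Step 1: v_x = -u_y = 8y - 4
Step 2: v_y = u_x = 8x - 2
Step 3: v = 8xy - 4x - 2y + C
Step 4: v(0,0) = 0 => C = 0
Step 5: v(-4, 4) = -120

-120


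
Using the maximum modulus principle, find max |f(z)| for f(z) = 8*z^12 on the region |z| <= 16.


Step 1: On |z| = 16, |f(z)| = 8 * |z|^12 = 8 * 16^12
Step 2: By maximum modulus principle, maximum is on boundary.
Step 3: Maximum = 8 * 281474976710656 = 2251799813685248

2251799813685248


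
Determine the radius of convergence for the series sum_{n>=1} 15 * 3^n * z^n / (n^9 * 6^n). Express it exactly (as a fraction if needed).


Step 1: General term a_n = 15 * 3^n / (n^9 * 6^n)
Step 2: By the root test, |a_n|^(1/n) = 15^(1/n) * 3 / (n^(9/n) * 6) -> 3/6 as n -> infinity (since 15^(1/n) -> 1 and n^(9/n) -> 1)
Step 3: R = 1/lim|a_n|^(1/n) = 6/3 = 2

2


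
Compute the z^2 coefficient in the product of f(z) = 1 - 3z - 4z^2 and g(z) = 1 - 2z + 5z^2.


Step 1: z^2 term in f*g comes from: (1)*(5z^2) + (-3z)*(-2z) + (-4z^2)*(1)
Step 2: = 5 + 6 - 4
Step 3: = 7

7


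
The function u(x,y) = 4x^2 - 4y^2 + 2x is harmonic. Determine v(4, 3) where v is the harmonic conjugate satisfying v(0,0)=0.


Step 1: v_x = -u_y = 8y + 0
Step 2: v_y = u_x = 8x + 2
Step 3: v = 8xy + 2y + C
Step 4: v(0,0) = 0 => C = 0
Step 5: v(4, 3) = 102

102


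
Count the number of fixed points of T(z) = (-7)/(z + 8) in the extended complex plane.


Step 1: Fixed points satisfy T(z) = z
Step 2: z^2 + 8z + 7 = 0
Step 3: Discriminant = 8^2 - 4*1*7 = 36
Step 4: Number of fixed points = 2

2


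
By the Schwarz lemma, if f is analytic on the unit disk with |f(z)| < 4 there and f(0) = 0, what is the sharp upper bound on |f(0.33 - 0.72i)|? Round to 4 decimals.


Step 1: g = f/4 maps D -> D with g(0) = 0, so by the Schwarz lemma |g(z)| <= |z|, i.e. |f(z)| <= 4|z|; this is sharp (f(z) = 4z).
Step 2: |z0|^2 = 0.33^2 + (-0.72)^2 = 0.6273
Step 3: |z0| = sqrt(0.6273) = 0.792023
Step 4: Best bound = 4 * |z0| = 4 * 0.792023 = 3.1681

3.1681


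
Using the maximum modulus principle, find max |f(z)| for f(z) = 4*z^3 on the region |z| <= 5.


Step 1: On |z| = 5, |f(z)| = 4 * |z|^3 = 4 * 5^3
Step 2: By maximum modulus principle, maximum is on boundary.
Step 3: Maximum = 4 * 125 = 500

500


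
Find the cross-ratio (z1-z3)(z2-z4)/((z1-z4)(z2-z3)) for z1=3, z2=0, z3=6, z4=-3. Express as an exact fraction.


Step 1: (z1-z3)(z2-z4) = (-3) * 3 = -9
Step 2: (z1-z4)(z2-z3) = 6 * (-6) = -36
Step 3: Cross-ratio = 9/36 = 1/4

1/4


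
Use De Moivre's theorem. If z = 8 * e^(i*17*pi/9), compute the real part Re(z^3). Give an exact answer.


Step 1: By De Moivre's theorem, z^3 = 8^3 * e^(i*3*17*pi/9) = 512 * (cos(17*pi/3) + i*sin(17*pi/3))
Step 2: |z|^3 = 8^3 = 512
Step 3: Reduce the angle mod 2*pi: 17*pi/3 - 4*pi = 5*pi/3
Step 4: cos(5*pi/3) = 1/2
Step 5: Re(z^3) = 512 * 1/2 = 256

256


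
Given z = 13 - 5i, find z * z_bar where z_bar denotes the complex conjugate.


Step 1: conj(z) = 13 + 5i
Step 2: z * conj(z) = 13^2 + (-5)^2
Step 3: = 169 + 25 = 194

194


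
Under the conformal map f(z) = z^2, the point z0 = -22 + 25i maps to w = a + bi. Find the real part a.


Step 1: z0 = -22 + 25i
Step 2: z0^2 = (-22)^2 - 25^2 - 1100i
Step 3: real part = 484 - 625 = -141

-141


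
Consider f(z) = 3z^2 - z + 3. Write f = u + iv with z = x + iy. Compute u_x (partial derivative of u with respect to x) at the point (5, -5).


Step 1: f(z) = 3(x+iy)^2 - (x+iy) + 3
Step 2: u = 3(x^2 - y^2) - x + 3
Step 3: u_x = 6x - 1
Step 4: At (5, -5): u_x = 30 - 1 = 29

29


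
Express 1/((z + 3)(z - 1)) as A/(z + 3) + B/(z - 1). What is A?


Step 1: Multiply both sides by (z + 3) and set z = -3
Step 2: A = 1 / (-3 - 1)
Step 3: A = 1 / (-4)
Step 4: A = -1/4

-1/4


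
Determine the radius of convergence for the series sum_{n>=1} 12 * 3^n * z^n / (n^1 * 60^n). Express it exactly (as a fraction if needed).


Step 1: General term a_n = 12 * 3^n / (n^1 * 60^n)
Step 2: By the root test, |a_n|^(1/n) = 12^(1/n) * 3 / (n^(1/n) * 60) -> 3/60 as n -> infinity (since 12^(1/n) -> 1 and n^(1/n) -> 1)
Step 3: R = 1/lim|a_n|^(1/n) = 60/3 = 20

20


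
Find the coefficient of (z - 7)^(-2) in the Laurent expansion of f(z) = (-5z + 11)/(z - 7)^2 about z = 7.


Step 1: Write the numerator in powers of (z - 7): -5z + 11 = -5(z - 7) + (-5*7 + 11) = -5(z - 7) - 24
Step 2: Divide by (z - 7)^2: f(z) = -24(z - 7)^(-2) - 5(z - 7)^(-1)
Step 3: This finite sum is the Laurent series of f about z = 7.
Step 4: Coefficient of (z - 7)^(-2) = -5*7 + 11 = -24

-24


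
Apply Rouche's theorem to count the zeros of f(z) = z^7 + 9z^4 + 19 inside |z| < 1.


Step 1: On |z| = 1 the three terms have sizes |z^7| = 1^7 = 1, |9z^4| = 9*1^4 = 9, |19| = 19
Step 2: The dominant term is g(z) = 19; let h(z) = z^7 + 9z^4 so f = g + h
Step 3: On |z| = 1: |g| = 19 and |h| <= 1 + 9 = 10
Step 4: Since 19 > 10, |h| < |g| on |z| = 1, so by Rouche f has the same number of zeros as g inside |z| < 1
Step 5: g(z) = 19 is a nonzero constant with no zeros inside |z| < 1. Answer = 0

0


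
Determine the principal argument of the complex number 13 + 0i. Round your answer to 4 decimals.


Step 1: z = 13 + 0i
Step 2: arg(z) = atan2(0, 13)
Step 3: arg(z) = 0.0

0.0


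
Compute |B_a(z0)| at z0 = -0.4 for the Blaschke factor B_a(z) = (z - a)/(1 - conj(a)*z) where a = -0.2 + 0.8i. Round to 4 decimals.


Step 1: Numerator z0 - a = -0.4 - (-0.2 + 0.8i) = -0.2 - 0.8i
Step 2: Denominator 1 - conj(a)*z0 = 1 - (-0.2 - 0.8i)*(-0.4) = 0.92 - 0.32i
Step 3: |z0 - a|^2 = (-0.2)^2 + (-0.8)^2 = 0.68; |1 - conj(a)*z0|^2 = 0.92^2 + (-0.32)^2 = 0.9488
Step 4: |B_a(-0.4)| = sqrt(0.68 / 0.9488) = sqrt(0.716695)
Step 5: = 0.8466

0.8466


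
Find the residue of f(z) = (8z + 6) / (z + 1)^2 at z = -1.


Step 1: Pole of order 2 at z = -1
Step 2: Res = lim d/dz [(z + 1)^2 * f(z)] as z -> -1
Step 3: (z + 1)^2 * f(z) = 8z + 6
Step 4: d/dz[8z + 6] = 8

8


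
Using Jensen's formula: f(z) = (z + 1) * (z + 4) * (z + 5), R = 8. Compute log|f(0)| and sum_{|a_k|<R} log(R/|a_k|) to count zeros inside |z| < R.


Jensen's formula: (1/2pi)*integral log|f(Re^it)|dt = log|f(0)| + sum_{|a_k|<R} log(R/|a_k|)
Step 1: f(0) = 1 * 4 * 5 = 20
Step 2: log|f(0)| = log|-1| + log|-4| + log|-5| = 2.9957
Step 3: Zeros inside |z| < 8: -1, -4, -5
Step 4: Jensen sum = log(8/1) + log(8/4) + log(8/5) = 3.2426
Step 5: n(R) = number of terms in the Jensen sum = count of zeros inside |z| < 8 = 3

3


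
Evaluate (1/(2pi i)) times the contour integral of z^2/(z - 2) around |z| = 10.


Step 1: f(z) = z^2, a = 2 is inside |z| = 10
Step 2: By Cauchy integral formula: (1/(2pi*i)) * integral = f(a)
Step 3: f(2) = 2^2 = 4

4


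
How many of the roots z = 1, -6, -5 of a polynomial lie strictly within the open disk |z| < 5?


Step 1: Check each root:
  z = 1: |1| = 1 < 5
  z = -6: |-6| = 6 >= 5
  z = -5: |-5| = 5 >= 5
Step 2: Count = 1

1


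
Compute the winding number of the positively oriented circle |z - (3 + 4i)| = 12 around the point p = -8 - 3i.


Step 1: Center c = (3, 4), radius = 12
Step 2: |p - c|^2 = (-11)^2 + (-7)^2 = 170
Step 3: r^2 = 144
Step 4: |p-c| > r so winding number = 0

0


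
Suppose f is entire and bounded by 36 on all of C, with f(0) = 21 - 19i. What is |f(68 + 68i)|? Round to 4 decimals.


Step 1: By Liouville's theorem, a bounded entire function is constant.
Step 2: f(z) = f(0) = 21 - 19i for all z.
Step 3: |f(w)| = |21 - 19i| = sqrt(441 + 361)
Step 4: = 28.3196

28.3196


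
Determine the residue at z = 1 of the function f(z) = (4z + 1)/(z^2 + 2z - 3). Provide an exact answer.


Step 1: Q(z) = z^2 + 2z - 3 = (z - 1)(z + 3)
Step 2: Q'(z) = 2z + 2
Step 3: Q'(1) = 4, P(1) = 5
Step 4: Res = P(1)/Q'(1) = 5/4 = 5/4

5/4


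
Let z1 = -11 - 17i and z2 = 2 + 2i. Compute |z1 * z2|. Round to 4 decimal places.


Step 1: |z1| = sqrt((-11)^2 + (-17)^2) = sqrt(410)
Step 2: |z2| = sqrt(2^2 + 2^2) = sqrt(8)
Step 3: |z1*z2| = |z1|*|z2| = sqrt(410) * sqrt(8) = sqrt(410 * 8) = sqrt(3280)
Step 4: = 57.2713

57.2713


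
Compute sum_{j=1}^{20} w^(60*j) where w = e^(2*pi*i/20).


Step 1: The sum sum_{j=1}^{n} w^(k*j) equals n if n | k, else 0.
Step 2: Here n = 20, k = 60
Step 3: Does n divide k? 20 | 60 -> True
Step 4: Sum = 20

20


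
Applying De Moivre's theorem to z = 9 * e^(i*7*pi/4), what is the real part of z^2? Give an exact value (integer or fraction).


Step 1: By De Moivre's theorem, z^2 = 9^2 * e^(i*2*7*pi/4) = 81 * (cos(7*pi/2) + i*sin(7*pi/2))
Step 2: |z|^2 = 9^2 = 81
Step 3: Reduce the angle mod 2*pi: 7*pi/2 - 2*pi = 3*pi/2
Step 4: cos(3*pi/2) = 0
Step 5: Re(z^2) = 81 * 0 = 0

0


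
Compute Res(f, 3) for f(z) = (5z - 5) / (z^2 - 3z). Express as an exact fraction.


Step 1: Q(z) = z^2 - 3z = (z - 3)(z)
Step 2: Q'(z) = 2z - 3
Step 3: Q'(3) = 3, P(3) = 10
Step 4: Res = P(3)/Q'(3) = 10/3 = 10/3

10/3


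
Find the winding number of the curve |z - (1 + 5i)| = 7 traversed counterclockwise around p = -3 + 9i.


Step 1: Center c = (1, 5), radius = 7
Step 2: |p - c|^2 = (-4)^2 + 4^2 = 32
Step 3: r^2 = 49
Step 4: |p-c| < r so winding number = 1

1


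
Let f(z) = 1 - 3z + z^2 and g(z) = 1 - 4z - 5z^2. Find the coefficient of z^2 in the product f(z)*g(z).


Step 1: z^2 term in f*g comes from: (1)*(-5z^2) + (-3z)*(-4z) + (z^2)*(1)
Step 2: = -5 + 12 + 1
Step 3: = 8

8


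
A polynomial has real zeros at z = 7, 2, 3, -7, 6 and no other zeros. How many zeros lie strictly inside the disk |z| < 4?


Step 1: Check each root:
  z = 7: |7| = 7 >= 4
  z = 2: |2| = 2 < 4
  z = 3: |3| = 3 < 4
  z = -7: |-7| = 7 >= 4
  z = 6: |6| = 6 >= 4
Step 2: Count = 2

2


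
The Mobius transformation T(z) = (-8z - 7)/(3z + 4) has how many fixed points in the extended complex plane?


Step 1: Fixed points satisfy T(z) = z
Step 2: 3z^2 + 12z + 7 = 0
Step 3: Discriminant = 12^2 - 4*3*7 = 60
Step 4: Number of fixed points = 2

2


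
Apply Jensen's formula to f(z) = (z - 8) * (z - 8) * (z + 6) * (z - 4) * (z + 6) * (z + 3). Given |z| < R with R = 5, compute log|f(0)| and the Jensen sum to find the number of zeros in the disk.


Jensen's formula: (1/2pi)*integral log|f(Re^it)|dt = log|f(0)| + sum_{|a_k|<R} log(R/|a_k|)
Step 1: f(0) = (-8) * (-8) * 6 * (-4) * 6 * 3 = -27648
Step 2: log|f(0)| = log|8| + log|8| + log|-6| + log|4| + log|-6| + log|-3| = 10.2273
Step 3: Zeros inside |z| < 5: 4, -3
Step 4: Jensen sum = log(5/4) + log(5/3) = 0.734
Step 5: n(R) = number of terms in the Jensen sum = count of zeros inside |z| < 5 = 2

2


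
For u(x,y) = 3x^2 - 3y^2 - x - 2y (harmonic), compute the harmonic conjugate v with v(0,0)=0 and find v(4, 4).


Step 1: v_x = -u_y = 6y + 2
Step 2: v_y = u_x = 6x - 1
Step 3: v = 6xy + 2x - y + C
Step 4: v(0,0) = 0 => C = 0
Step 5: v(4, 4) = 100

100


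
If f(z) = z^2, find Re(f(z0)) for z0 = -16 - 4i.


Step 1: z0 = -16 - 4i
Step 2: z0^2 = (-16)^2 - (-4)^2 + 128i
Step 3: real part = 256 - 16 = 240

240


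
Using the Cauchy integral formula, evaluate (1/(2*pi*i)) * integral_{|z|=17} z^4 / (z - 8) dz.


Step 1: f(z) = z^4, a = 8 is inside |z| = 17
Step 2: By Cauchy integral formula: (1/(2pi*i)) * integral = f(a)
Step 3: f(8) = 8^4 = 4096

4096


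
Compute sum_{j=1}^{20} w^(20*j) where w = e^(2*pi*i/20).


Step 1: The sum sum_{j=1}^{n} w^(k*j) equals n if n | k, else 0.
Step 2: Here n = 20, k = 20
Step 3: Does n divide k? 20 | 20 -> True
Step 4: Sum = 20

20


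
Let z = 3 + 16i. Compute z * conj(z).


Step 1: conj(z) = 3 - 16i
Step 2: z * conj(z) = 3^2 + 16^2
Step 3: = 9 + 256 = 265

265


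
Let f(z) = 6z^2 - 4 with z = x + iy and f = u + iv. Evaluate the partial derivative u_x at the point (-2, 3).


Step 1: f(z) = 6(x+iy)^2 - 4
Step 2: u = 6(x^2 - y^2) - 4
Step 3: u_x = 12x + 0
Step 4: At (-2, 3): u_x = -24 + 0 = -24

-24


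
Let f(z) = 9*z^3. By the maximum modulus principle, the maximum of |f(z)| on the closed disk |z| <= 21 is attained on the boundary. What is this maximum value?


Step 1: On |z| = 21, |f(z)| = 9 * |z|^3 = 9 * 21^3
Step 2: By maximum modulus principle, maximum is on boundary.
Step 3: Maximum = 9 * 9261 = 83349

83349


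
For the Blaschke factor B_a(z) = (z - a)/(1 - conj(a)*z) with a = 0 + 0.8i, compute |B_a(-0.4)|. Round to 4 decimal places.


Step 1: Numerator z0 - a = -0.4 - (0 + 0.8i) = -0.4 - 0.8i
Step 2: Denominator 1 - conj(a)*z0 = 1 - (0 - 0.8i)*(-0.4) = 1 - 0.32i
Step 3: |z0 - a|^2 = (-0.4)^2 + (-0.8)^2 = 0.8; |1 - conj(a)*z0|^2 = 1^2 + (-0.32)^2 = 1.1024
Step 4: |B_a(-0.4)| = sqrt(0.8 / 1.1024) = sqrt(0.725689)
Step 5: = 0.8519

0.8519


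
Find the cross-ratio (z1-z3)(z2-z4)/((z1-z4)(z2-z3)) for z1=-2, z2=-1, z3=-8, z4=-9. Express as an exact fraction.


Step 1: (z1-z3)(z2-z4) = 6 * 8 = 48
Step 2: (z1-z4)(z2-z3) = 7 * 7 = 49
Step 3: Cross-ratio = 48/49 = 48/49

48/49


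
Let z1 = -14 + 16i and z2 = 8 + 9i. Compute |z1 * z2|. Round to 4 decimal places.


Step 1: |z1| = sqrt((-14)^2 + 16^2) = sqrt(452)
Step 2: |z2| = sqrt(8^2 + 9^2) = sqrt(145)
Step 3: |z1*z2| = |z1|*|z2| = sqrt(452) * sqrt(145) = sqrt(452 * 145) = sqrt(65540)
Step 4: = 256.0078

256.0078


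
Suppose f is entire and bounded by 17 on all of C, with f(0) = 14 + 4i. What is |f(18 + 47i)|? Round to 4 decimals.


Step 1: By Liouville's theorem, a bounded entire function is constant.
Step 2: f(z) = f(0) = 14 + 4i for all z.
Step 3: |f(w)| = |14 + 4i| = sqrt(196 + 16)
Step 4: = 14.5602

14.5602


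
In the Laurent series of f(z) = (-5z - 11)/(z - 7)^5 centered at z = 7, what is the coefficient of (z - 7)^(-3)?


Step 1: Write the numerator in powers of (z - 7): -5z - 11 = -5(z - 7) + (-5*7 - 11) = -5(z - 7) - 46
Step 2: Divide by (z - 7)^5: f(z) = -46(z - 7)^(-5) - 5(z - 7)^(-4)
Step 3: This finite sum is the Laurent series of f about z = 7.
Step 4: Only the powers -5 and -4 appear, so the coefficient of (z - 7)^(-3) = 0

0


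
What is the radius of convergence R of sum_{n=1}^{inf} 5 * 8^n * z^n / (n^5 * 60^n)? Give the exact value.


Step 1: General term a_n = 5 * 8^n / (n^5 * 60^n)
Step 2: By the root test, |a_n|^(1/n) = 5^(1/n) * 8 / (n^(5/n) * 60) -> 8/60 as n -> infinity (since 5^(1/n) -> 1 and n^(5/n) -> 1)
Step 3: R = 1/lim|a_n|^(1/n) = 60/8 = 15/2

15/2


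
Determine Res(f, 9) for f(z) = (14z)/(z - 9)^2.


Step 1: Pole of order 2 at z = 9
Step 2: Res = lim d/dz [(z - 9)^2 * f(z)] as z -> 9
Step 3: (z - 9)^2 * f(z) = 14z
Step 4: d/dz[14z] = 14

14


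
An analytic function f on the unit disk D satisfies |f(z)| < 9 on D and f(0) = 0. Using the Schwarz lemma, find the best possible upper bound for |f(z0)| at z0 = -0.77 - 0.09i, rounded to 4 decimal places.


Step 1: g = f/9 maps D -> D with g(0) = 0, so by the Schwarz lemma |g(z)| <= |z|, i.e. |f(z)| <= 9|z|; this is sharp (f(z) = 9z).
Step 2: |z0|^2 = (-0.77)^2 + (-0.09)^2 = 0.601
Step 3: |z0| = sqrt(0.601) = 0.775242
Step 4: Best bound = 9 * |z0| = 9 * 0.775242 = 6.9772

6.9772


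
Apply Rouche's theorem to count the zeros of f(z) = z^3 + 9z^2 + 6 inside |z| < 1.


Step 1: On |z| = 1 the three terms have sizes |z^3| = 1^3 = 1, |9z^2| = 9*1^2 = 9, |6| = 6
Step 2: The dominant term is g(z) = 9z^2; let h(z) = z^3 + 6 so f = g + h
Step 3: On |z| = 1: |g| = 9 and |h| <= 1 + 6 = 7
Step 4: Since 9 > 7, |h| < |g| on |z| = 1, so by Rouche f has the same number of zeros as g inside |z| < 1
Step 5: g(z) = 9z^2 has 2 zeros (at the origin, multiplicity 2) inside |z| < 1. Answer = 2

2


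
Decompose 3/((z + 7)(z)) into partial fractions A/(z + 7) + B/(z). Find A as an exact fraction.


Step 1: Multiply both sides by (z + 7) and set z = -7
Step 2: A = 3 / (-7 - 0)
Step 3: A = 3 / (-7)
Step 4: A = -3/7

-3/7


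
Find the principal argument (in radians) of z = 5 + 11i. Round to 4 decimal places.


Step 1: z = 5 + 11i
Step 2: arg(z) = atan2(11, 5)
Step 3: arg(z) = 1.1442

1.1442


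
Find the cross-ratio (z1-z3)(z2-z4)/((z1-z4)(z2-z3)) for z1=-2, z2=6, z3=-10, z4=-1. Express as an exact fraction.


Step 1: (z1-z3)(z2-z4) = 8 * 7 = 56
Step 2: (z1-z4)(z2-z3) = (-1) * 16 = -16
Step 3: Cross-ratio = -56/16 = -7/2

-7/2


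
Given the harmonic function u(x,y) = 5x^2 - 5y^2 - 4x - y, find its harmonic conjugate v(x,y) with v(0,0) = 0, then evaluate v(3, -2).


Step 1: v_x = -u_y = 10y + 1
Step 2: v_y = u_x = 10x - 4
Step 3: v = 10xy + x - 4y + C
Step 4: v(0,0) = 0 => C = 0
Step 5: v(3, -2) = -49

-49


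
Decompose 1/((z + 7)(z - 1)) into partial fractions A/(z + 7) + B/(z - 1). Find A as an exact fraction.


Step 1: Multiply both sides by (z + 7) and set z = -7
Step 2: A = 1 / (-7 - 1)
Step 3: A = 1 / (-8)
Step 4: A = -1/8

-1/8


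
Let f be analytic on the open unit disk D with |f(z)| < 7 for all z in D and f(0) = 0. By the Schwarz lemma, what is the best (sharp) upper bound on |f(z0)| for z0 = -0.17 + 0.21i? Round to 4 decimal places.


Step 1: g = f/7 maps D -> D with g(0) = 0, so by the Schwarz lemma |g(z)| <= |z|, i.e. |f(z)| <= 7|z|; this is sharp (f(z) = 7z).
Step 2: |z0|^2 = (-0.17)^2 + 0.21^2 = 0.073
Step 3: |z0| = sqrt(0.073) = 0.270185
Step 4: Best bound = 7 * |z0| = 7 * 0.270185 = 1.8913

1.8913


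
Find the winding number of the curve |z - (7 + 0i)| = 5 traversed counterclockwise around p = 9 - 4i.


Step 1: Center c = (7, 0), radius = 5
Step 2: |p - c|^2 = 2^2 + (-4)^2 = 20
Step 3: r^2 = 25
Step 4: |p-c| < r so winding number = 1

1


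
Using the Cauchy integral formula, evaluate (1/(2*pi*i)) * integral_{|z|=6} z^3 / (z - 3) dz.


Step 1: f(z) = z^3, a = 3 is inside |z| = 6
Step 2: By Cauchy integral formula: (1/(2pi*i)) * integral = f(a)
Step 3: f(3) = 3^3 = 27

27


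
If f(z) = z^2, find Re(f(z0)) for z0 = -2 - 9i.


Step 1: z0 = -2 - 9i
Step 2: z0^2 = (-2)^2 - (-9)^2 + 36i
Step 3: real part = 4 - 81 = -77

-77


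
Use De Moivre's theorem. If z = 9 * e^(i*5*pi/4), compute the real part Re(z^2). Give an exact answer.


Step 1: By De Moivre's theorem, z^2 = 9^2 * e^(i*2*5*pi/4) = 81 * (cos(5*pi/2) + i*sin(5*pi/2))
Step 2: |z|^2 = 9^2 = 81
Step 3: Reduce the angle mod 2*pi: 5*pi/2 - 2*pi = pi/2
Step 4: cos(pi/2) = 0
Step 5: Re(z^2) = 81 * 0 = 0

0


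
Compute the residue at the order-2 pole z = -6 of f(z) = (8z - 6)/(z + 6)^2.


Step 1: Pole of order 2 at z = -6
Step 2: Res = lim d/dz [(z + 6)^2 * f(z)] as z -> -6
Step 3: (z + 6)^2 * f(z) = 8z - 6
Step 4: d/dz[8z - 6] = 8

8


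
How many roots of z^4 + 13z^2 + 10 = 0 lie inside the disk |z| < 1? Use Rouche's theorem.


Step 1: On |z| = 1 the three terms have sizes |z^4| = 1^4 = 1, |13z^2| = 13*1^2 = 13, |10| = 10
Step 2: The dominant term is g(z) = 13z^2; let h(z) = z^4 + 10 so f = g + h
Step 3: On |z| = 1: |g| = 13 and |h| <= 1 + 10 = 11
Step 4: Since 13 > 11, |h| < |g| on |z| = 1, so by Rouche f has the same number of zeros as g inside |z| < 1
Step 5: g(z) = 13z^2 has 2 zeros (at the origin, multiplicity 2) inside |z| < 1. Answer = 2

2


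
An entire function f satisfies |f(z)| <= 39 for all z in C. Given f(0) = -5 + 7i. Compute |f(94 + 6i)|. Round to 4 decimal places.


Step 1: By Liouville's theorem, a bounded entire function is constant.
Step 2: f(z) = f(0) = -5 + 7i for all z.
Step 3: |f(w)| = |-5 + 7i| = sqrt(25 + 49)
Step 4: = 8.6023

8.6023


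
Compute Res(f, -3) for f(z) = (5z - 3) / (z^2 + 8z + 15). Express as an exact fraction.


Step 1: Q(z) = z^2 + 8z + 15 = (z + 3)(z + 5)
Step 2: Q'(z) = 2z + 8
Step 3: Q'(-3) = 2, P(-3) = -18
Step 4: Res = P(-3)/Q'(-3) = -18/2 = -9

-9


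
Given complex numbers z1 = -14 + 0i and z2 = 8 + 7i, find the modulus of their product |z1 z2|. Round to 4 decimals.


Step 1: |z1| = sqrt((-14)^2 + 0^2) = sqrt(196)
Step 2: |z2| = sqrt(8^2 + 7^2) = sqrt(113)
Step 3: |z1*z2| = |z1|*|z2| = sqrt(196) * sqrt(113) = sqrt(196 * 113) = sqrt(22148)
Step 4: = 148.822

148.822


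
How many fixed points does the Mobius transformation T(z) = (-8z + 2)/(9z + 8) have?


Step 1: Fixed points satisfy T(z) = z
Step 2: 9z^2 + 16z - 2 = 0
Step 3: Discriminant = 16^2 - 4*9*(-2) = 328
Step 4: Number of fixed points = 2

2


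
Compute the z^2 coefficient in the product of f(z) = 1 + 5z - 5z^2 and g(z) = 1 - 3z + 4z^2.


Step 1: z^2 term in f*g comes from: (1)*(4z^2) + (5z)*(-3z) + (-5z^2)*(1)
Step 2: = 4 - 15 - 5
Step 3: = -16

-16


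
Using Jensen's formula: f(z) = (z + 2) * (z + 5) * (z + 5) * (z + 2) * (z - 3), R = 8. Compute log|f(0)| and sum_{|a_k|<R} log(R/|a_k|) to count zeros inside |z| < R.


Jensen's formula: (1/2pi)*integral log|f(Re^it)|dt = log|f(0)| + sum_{|a_k|<R} log(R/|a_k|)
Step 1: f(0) = 2 * 5 * 5 * 2 * (-3) = -300
Step 2: log|f(0)| = log|-2| + log|-5| + log|-5| + log|-2| + log|3| = 5.7038
Step 3: Zeros inside |z| < 8: -2, -5, -5, -2, 3
Step 4: Jensen sum = log(8/2) + log(8/5) + log(8/5) + log(8/2) + log(8/3) = 4.6934
Step 5: n(R) = number of terms in the Jensen sum = count of zeros inside |z| < 8 = 5

5


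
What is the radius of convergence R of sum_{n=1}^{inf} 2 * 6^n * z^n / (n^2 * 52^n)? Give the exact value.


Step 1: General term a_n = 2 * 6^n / (n^2 * 52^n)
Step 2: By the root test, |a_n|^(1/n) = 2^(1/n) * 6 / (n^(2/n) * 52) -> 6/52 as n -> infinity (since 2^(1/n) -> 1 and n^(2/n) -> 1)
Step 3: R = 1/lim|a_n|^(1/n) = 52/6 = 26/3

26/3


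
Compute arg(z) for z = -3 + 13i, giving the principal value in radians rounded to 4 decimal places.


Step 1: z = -3 + 13i
Step 2: arg(z) = atan2(13, -3)
Step 3: arg(z) = 1.7976

1.7976


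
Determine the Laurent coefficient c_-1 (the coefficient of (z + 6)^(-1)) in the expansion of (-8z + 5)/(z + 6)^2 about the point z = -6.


Step 1: Write the numerator in powers of (z + 6): -8z + 5 = -8(z + 6) + (-8*(-6) + 5) = -8(z + 6) + 53
Step 2: Divide by (z + 6)^2: f(z) = 53(z + 6)^(-2) - 8(z + 6)^(-1)
Step 3: This finite sum is the Laurent series of f about z = -6.
Step 4: Coefficient of (z + 6)^(-1) = coefficient of (z + 6) in the re-centred numerator = -8

-8


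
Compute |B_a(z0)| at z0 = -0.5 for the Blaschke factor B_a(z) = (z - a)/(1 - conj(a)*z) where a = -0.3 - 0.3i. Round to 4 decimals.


Step 1: Numerator z0 - a = -0.5 - (-0.3 - 0.3i) = -0.2 + 0.3i
Step 2: Denominator 1 - conj(a)*z0 = 1 - (-0.3 + 0.3i)*(-0.5) = 0.85 + 0.15i
Step 3: |z0 - a|^2 = (-0.2)^2 + 0.3^2 = 0.13; |1 - conj(a)*z0|^2 = 0.85^2 + 0.15^2 = 0.745
Step 4: |B_a(-0.5)| = sqrt(0.13 / 0.745) = sqrt(0.174497)
Step 5: = 0.4177

0.4177


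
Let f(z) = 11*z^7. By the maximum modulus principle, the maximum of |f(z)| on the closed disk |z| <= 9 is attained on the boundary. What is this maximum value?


Step 1: On |z| = 9, |f(z)| = 11 * |z|^7 = 11 * 9^7
Step 2: By maximum modulus principle, maximum is on boundary.
Step 3: Maximum = 11 * 4782969 = 52612659

52612659


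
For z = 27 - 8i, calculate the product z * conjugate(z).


Step 1: conj(z) = 27 + 8i
Step 2: z * conj(z) = 27^2 + (-8)^2
Step 3: = 729 + 64 = 793

793


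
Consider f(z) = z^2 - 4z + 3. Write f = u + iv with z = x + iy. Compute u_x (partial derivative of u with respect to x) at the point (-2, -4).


Step 1: f(z) = (x+iy)^2 - 4(x+iy) + 3
Step 2: u = (x^2 - y^2) - 4x + 3
Step 3: u_x = 2x - 4
Step 4: At (-2, -4): u_x = -4 - 4 = -8

-8


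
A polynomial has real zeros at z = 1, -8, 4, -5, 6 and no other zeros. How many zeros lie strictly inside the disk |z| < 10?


Step 1: Check each root:
  z = 1: |1| = 1 < 10
  z = -8: |-8| = 8 < 10
  z = 4: |4| = 4 < 10
  z = -5: |-5| = 5 < 10
  z = 6: |6| = 6 < 10
Step 2: Count = 5

5


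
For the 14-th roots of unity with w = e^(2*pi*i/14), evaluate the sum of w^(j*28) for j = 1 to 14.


Step 1: The sum sum_{j=1}^{n} w^(k*j) equals n if n | k, else 0.
Step 2: Here n = 14, k = 28
Step 3: Does n divide k? 14 | 28 -> True
Step 4: Sum = 14

14


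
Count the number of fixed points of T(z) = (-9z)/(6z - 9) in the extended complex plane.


Step 1: Fixed points satisfy T(z) = z
Step 2: 6z^2 = 0
Step 3: Discriminant = 0^2 - 4*6*0 = 0
Step 4: Number of fixed points = 1

1


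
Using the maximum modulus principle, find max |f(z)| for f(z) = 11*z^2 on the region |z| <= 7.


Step 1: On |z| = 7, |f(z)| = 11 * |z|^2 = 11 * 7^2
Step 2: By maximum modulus principle, maximum is on boundary.
Step 3: Maximum = 11 * 49 = 539

539


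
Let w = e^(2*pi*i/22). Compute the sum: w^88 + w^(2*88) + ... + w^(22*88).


Step 1: The sum sum_{j=1}^{n} w^(k*j) equals n if n | k, else 0.
Step 2: Here n = 22, k = 88
Step 3: Does n divide k? 22 | 88 -> True
Step 4: Sum = 22

22


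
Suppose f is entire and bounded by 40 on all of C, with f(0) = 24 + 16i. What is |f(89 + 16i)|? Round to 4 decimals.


Step 1: By Liouville's theorem, a bounded entire function is constant.
Step 2: f(z) = f(0) = 24 + 16i for all z.
Step 3: |f(w)| = |24 + 16i| = sqrt(576 + 256)
Step 4: = 28.8444

28.8444


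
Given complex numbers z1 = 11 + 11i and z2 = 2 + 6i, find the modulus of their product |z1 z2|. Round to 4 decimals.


Step 1: |z1| = sqrt(11^2 + 11^2) = sqrt(242)
Step 2: |z2| = sqrt(2^2 + 6^2) = sqrt(40)
Step 3: |z1*z2| = |z1|*|z2| = sqrt(242) * sqrt(40) = sqrt(242 * 40) = sqrt(9680)
Step 4: = 98.387

98.387


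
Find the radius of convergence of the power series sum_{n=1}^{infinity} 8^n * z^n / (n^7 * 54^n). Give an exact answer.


Step 1: General term a_n = 8^n / (n^7 * 54^n)
Step 2: By the root test, |a_n|^(1/n) = 8 / (n^(7/n) * 54) -> 8/54 as n -> infinity (since n^(7/n) -> 1)
Step 3: R = 1/lim|a_n|^(1/n) = 54/8 = 27/4

27/4


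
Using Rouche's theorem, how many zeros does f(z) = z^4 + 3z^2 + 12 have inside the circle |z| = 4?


Step 1: On |z| = 4 the three terms have sizes |z^4| = 4^4 = 256, |3z^2| = 3*4^2 = 48, |12| = 12
Step 2: The dominant term is g(z) = z^4; let h(z) = 3z^2 + 12 so f = g + h
Step 3: On |z| = 4: |g| = 256 and |h| <= 48 + 12 = 60
Step 4: Since 256 > 60, |h| < |g| on |z| = 4, so by Rouche f has the same number of zeros as g inside |z| < 4
Step 5: g(z) = z^4 has 4 zeros (all at the origin) inside |z| < 4. Answer = 4

4
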